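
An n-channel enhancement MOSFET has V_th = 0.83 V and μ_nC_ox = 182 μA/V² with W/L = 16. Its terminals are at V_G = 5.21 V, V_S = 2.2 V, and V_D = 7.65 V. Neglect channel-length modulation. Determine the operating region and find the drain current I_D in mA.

V_GS = V_G − V_S = 5.21 − 2.2 = 3.01 V; V_DS = V_D − V_S = 7.65 − 2.2 = 5.45 V.
k_n = μ_nC_ox · (W/L) = 2.912 mA/V².
V_ov = V_GS − V_th = 3.01 − 0.83 = 2.18 V.
Since V_DS = 5.45 V ≥ V_ov = 2.18 V, the device is in saturation.
I_D = ½ k_n V_ov² = 0.5 × 2.912 × 2.18² = 6.92 mA.

Saturation; I_D = 6.92 mA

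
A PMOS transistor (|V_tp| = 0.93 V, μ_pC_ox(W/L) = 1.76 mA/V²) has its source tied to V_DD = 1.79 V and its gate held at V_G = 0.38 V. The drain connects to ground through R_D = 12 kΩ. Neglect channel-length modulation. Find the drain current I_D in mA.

V_SG = V_DD − V_G = 1.79 − 0.38 = 1.41 V, so V_ov = 1.41 − 0.93 = 0.48 V.
Assume saturation: I_D = ½ k_p V_ov² = 0.5 × 1.76 × 0.48² = 0.203 mA, giving V_SD = V_DD − I_D R_D = 1.79 − 0.203 × 12 = -0.643 V.
But -0.643 V < V_ov = 0.48 V, so the device is actually in triode.
In triode I_D = k_p[V_ov V_SD − ½ V_SD²] and I_D = (V_DD − V_SD)/R_D. Equating: 10.6 V_SD² − 11.14 V_SD + 1.79 = 0, giving V_SD = 0.198 V (the root below V_ov).
I_D = (1.79 − 0.198) / 12 = 0.133 mA.

I_D = 0.133 mA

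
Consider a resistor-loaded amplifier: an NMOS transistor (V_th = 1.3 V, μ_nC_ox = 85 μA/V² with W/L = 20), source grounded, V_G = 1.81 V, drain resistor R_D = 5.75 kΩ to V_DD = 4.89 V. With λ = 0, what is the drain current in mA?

I_D = 0.221 mA

V_GS = V_G = 1.81 V, so V_ov = 1.81 − 1.3 = 0.51 V.
k_n = μ_nC_ox · (W/L) = 1.7 mA/V².
Assume saturation: I_D = ½ k_n V_ov² = 0.5 × 1.7 × 0.51² = 0.221 mA, giving V_DS = V_DD − I_D R_D = 4.89 − 0.221 × 5.75 = 3.62 V.
V_DS = 3.62 V ≥ V_ov = 0.51 V, confirming saturation.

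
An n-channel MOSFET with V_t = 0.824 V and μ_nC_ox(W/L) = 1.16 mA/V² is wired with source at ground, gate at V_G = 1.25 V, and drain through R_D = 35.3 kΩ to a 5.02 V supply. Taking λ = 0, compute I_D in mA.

V_GS = V_G = 1.25 V, so V_ov = 1.25 − 0.824 = 0.426 V.
Assume saturation: I_D = ½ k_n V_ov² = 0.5 × 1.16 × 0.426² = 0.105 mA, giving V_DS = V_DD − I_D R_D = 5.02 − 0.105 × 35.3 = 1.3 V.
V_DS = 1.3 V ≥ V_ov = 0.426 V, confirming saturation.

I_D = 0.105 mA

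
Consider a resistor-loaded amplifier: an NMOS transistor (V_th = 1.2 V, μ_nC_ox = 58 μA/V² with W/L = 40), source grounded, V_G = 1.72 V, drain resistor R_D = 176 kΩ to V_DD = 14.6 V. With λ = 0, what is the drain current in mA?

I_D = 0.0825 mA

V_GS = V_G = 1.72 V, so V_ov = 1.72 − 1.2 = 0.52 V.
k_n = μ_nC_ox · (W/L) = 2.32 mA/V².
Assume saturation: I_D = ½ k_n V_ov² = 0.5 × 2.32 × 0.52² = 0.314 mA, giving V_DS = V_DD − I_D R_D = 14.6 − 0.314 × 176 = -40.6 V.
But -40.6 V < V_ov = 0.52 V, so the device is actually in triode.
In triode I_D = k_n[V_ov V_DS − ½ V_DS²] and I_D = (V_DD − V_DS)/R_D. Equating: 204 V_DS² − 213.3 V_DS + 14.6 = 0, giving V_DS = 0.0736 V (the root below V_ov).
I_D = (14.6 − 0.0736) / 176 = 0.0825 mA.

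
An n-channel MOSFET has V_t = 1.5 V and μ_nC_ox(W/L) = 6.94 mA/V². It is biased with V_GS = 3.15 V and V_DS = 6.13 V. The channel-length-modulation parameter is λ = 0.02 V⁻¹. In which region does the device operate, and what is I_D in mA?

Saturation; I_D = 10.6 mA

V_ov = V_GS − V_t = 3.15 − 1.5 = 1.65 V.
Since V_DS = 6.13 V ≥ V_ov = 1.65 V, the device is in saturation.
I_D = ½ k_n V_ov² (1 + λ V_DS) = 0.5 × 6.94 × 1.65² × (1 + 0.02 × 6.13) = 10.6 mA.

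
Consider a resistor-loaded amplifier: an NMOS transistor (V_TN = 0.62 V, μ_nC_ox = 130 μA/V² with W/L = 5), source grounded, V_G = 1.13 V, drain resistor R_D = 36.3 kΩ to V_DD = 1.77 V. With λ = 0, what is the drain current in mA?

V_GS = V_G = 1.13 V, so V_ov = 1.13 − 0.62 = 0.51 V.
k_n = μ_nC_ox · (W/L) = 0.65 mA/V².
Assume saturation: I_D = ½ k_n V_ov² = 0.5 × 0.65 × 0.51² = 0.0845 mA, giving V_DS = V_DD − I_D R_D = 1.77 − 0.0845 × 36.3 = -1.3 V.
But -1.3 V < V_ov = 0.51 V, so the device is actually in triode.
In triode I_D = k_n[V_ov V_DS − ½ V_DS²] and I_D = (V_DD − V_DS)/R_D. Equating: 11.8 V_DS² − 13.03 V_DS + 1.77 = 0, giving V_DS = 0.159 V (the root below V_ov).
I_D = (1.77 − 0.159) / 36.3 = 0.0444 mA.

I_D = 0.0444 mA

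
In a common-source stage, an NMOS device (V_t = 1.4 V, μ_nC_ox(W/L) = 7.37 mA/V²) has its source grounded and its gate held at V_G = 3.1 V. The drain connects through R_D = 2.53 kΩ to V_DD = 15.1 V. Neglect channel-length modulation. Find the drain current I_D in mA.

I_D = 5.75 mA

V_GS = V_G = 3.1 V, so V_ov = 3.1 − 1.4 = 1.7 V.
Assume saturation: I_D = ½ k_n V_ov² = 0.5 × 7.37 × 1.7² = 10.6 mA, giving V_DS = V_DD − I_D R_D = 15.1 − 10.6 × 2.53 = -11.8 V.
But -11.8 V < V_ov = 1.7 V, so the device is actually in triode.
In triode I_D = k_n[V_ov V_DS − ½ V_DS²] and I_D = (V_DD − V_DS)/R_D. Equating: 9.32 V_DS² − 32.7 V_DS + 15.1 = 0, giving V_DS = 0.547 V (the root below V_ov).
I_D = (15.1 − 0.547) / 2.53 = 5.75 mA.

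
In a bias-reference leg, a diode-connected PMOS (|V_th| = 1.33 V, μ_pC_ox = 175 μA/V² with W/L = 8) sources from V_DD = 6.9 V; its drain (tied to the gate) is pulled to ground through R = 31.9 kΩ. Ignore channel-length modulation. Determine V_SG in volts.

V_SG = 1.81 V

With gate tied to drain, V_SG = V_SD ≥ V_SG − |V_th|, so the device is in saturation.
k_p = μ_pC_ox · (W/L) = 1.4 mA/V².
KCL at the drain: ½ k_p (V_SG − |V_th|)² = (V_DD − V_SG)/R.
Let x = V_SG − 1.33. Then 22.3 x² + x − 5.57 = 0, giving x = 0.478 V (positive root), so V_SG = 1.81 V.
I_D = (V_DD − V_SG)/R = (6.9 − 1.81) / 31.9 = 0.16 mA.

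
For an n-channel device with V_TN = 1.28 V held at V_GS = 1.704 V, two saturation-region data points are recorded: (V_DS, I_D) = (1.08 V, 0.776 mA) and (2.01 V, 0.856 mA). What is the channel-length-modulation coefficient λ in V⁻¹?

With V_GS fixed, I_D ∝ (1 + λ V_DS) in saturation, so I_D2/I_D1 = (1 + λ V_DS2)/(1 + λ V_DS1).
0.856/0.776 = 1.103 = (1 + 2.01 λ)/(1 + 1.08 λ).
Solving: λ (I_D1 V_DS2 − I_D2 V_DS1) = I_D2 − I_D1, so λ = (0.856 − 0.776) / (0.776 × 2.01 − 0.856 × 1.08) = 0.08 / 0.635 = 0.126 V⁻¹.

λ = 0.126 V⁻¹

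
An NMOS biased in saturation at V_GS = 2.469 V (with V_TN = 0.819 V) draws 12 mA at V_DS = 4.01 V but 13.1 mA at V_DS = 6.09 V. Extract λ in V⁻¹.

λ = 0.0535 V⁻¹

With V_GS fixed, I_D ∝ (1 + λ V_DS) in saturation, so I_D2/I_D1 = (1 + λ V_DS2)/(1 + λ V_DS1).
13.1/12 = 1.092 = (1 + 6.09 λ)/(1 + 4.01 λ).
Solving: λ (I_D1 V_DS2 − I_D2 V_DS1) = I_D2 − I_D1, so λ = (13.1 − 12) / (12 × 6.09 − 13.1 × 4.01) = 1.1 / 20.5 = 0.0535 V⁻¹.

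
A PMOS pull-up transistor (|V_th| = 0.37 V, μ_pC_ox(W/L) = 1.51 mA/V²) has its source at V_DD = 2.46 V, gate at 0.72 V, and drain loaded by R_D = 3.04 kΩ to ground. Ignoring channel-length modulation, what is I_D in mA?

I_D = 0.683 mA

V_SG = V_DD − V_G = 2.46 − 0.72 = 1.74 V, so V_ov = 1.74 − 0.37 = 1.37 V.
Assume saturation: I_D = ½ k_p V_ov² = 0.5 × 1.51 × 1.37² = 1.42 mA, giving V_SD = V_DD − I_D R_D = 2.46 − 1.42 × 3.04 = -1.85 V.
But -1.85 V < V_ov = 1.37 V, so the device is actually in triode.
In triode I_D = k_p[V_ov V_SD − ½ V_SD²] and I_D = (V_DD − V_SD)/R_D. Equating: 2.3 V_SD² − 7.289 V_SD + 2.46 = 0, giving V_SD = 0.384 V (the root below V_ov).
I_D = (2.46 − 0.384) / 3.04 = 0.683 mA.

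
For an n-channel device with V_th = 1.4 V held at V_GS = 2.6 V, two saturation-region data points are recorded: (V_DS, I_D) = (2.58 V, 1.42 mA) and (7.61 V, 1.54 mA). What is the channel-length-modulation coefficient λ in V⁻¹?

With V_GS fixed, I_D ∝ (1 + λ V_DS) in saturation, so I_D2/I_D1 = (1 + λ V_DS2)/(1 + λ V_DS1).
1.54/1.42 = 1.085 = (1 + 7.61 λ)/(1 + 2.58 λ).
Solving: λ (I_D1 V_DS2 − I_D2 V_DS1) = I_D2 − I_D1, so λ = (1.54 − 1.42) / (1.42 × 7.61 − 1.54 × 2.58) = 0.12 / 6.83 = 0.0176 V⁻¹.

λ = 0.0176 V⁻¹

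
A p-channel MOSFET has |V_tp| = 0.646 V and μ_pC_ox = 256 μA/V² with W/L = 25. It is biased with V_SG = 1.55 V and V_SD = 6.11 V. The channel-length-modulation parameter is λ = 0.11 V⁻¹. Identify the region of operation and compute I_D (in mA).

Saturation; I_D = 4.37 mA

k_p = μ_pC_ox · (W/L) = 6.4 mA/V².
V_ov = V_SG − |V_tp| = 1.55 − 0.646 = 0.904 V.
Since V_SD = 6.11 V ≥ V_ov = 0.904 V, the device is in saturation.
I_D = ½ k_p V_ov² (1 + λ V_SD) = 0.5 × 6.4 × 0.904² × (1 + 0.11 × 6.11) = 4.37 mA.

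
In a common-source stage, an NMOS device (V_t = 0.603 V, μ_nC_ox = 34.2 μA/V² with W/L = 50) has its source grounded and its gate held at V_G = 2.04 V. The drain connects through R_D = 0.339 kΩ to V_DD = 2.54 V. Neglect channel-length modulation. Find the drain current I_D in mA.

I_D = 1.77 mA

V_GS = V_G = 2.04 V, so V_ov = 2.04 − 0.603 = 1.44 V.
k_n = μ_nC_ox · (W/L) = 1.71 mA/V².
Assume saturation: I_D = ½ k_n V_ov² = 0.5 × 1.71 × 1.44² = 1.77 mA, giving V_DS = V_DD − I_D R_D = 2.54 − 1.77 × 0.339 = 1.94 V.
V_DS = 1.94 V ≥ V_ov = 1.44 V, confirming saturation.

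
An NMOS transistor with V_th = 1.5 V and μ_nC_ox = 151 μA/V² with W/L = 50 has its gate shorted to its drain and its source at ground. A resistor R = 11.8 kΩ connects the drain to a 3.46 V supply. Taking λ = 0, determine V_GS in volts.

V_GS = 1.70 V

With gate tied to drain, V_GS = V_DS ≥ V_GS − V_th, so the device is in saturation.
k_n = μ_nC_ox · (W/L) = 7.55 mA/V².
KCL at the drain: ½ k_n (V_GS − V_th)² = (V_DD − V_GS)/R.
Let x = V_GS − 1.5. Then 44.5 x² + x − 1.96 = 0, giving x = 0.199 V (positive root), so V_GS = 1.7 V.
I_D = (V_DD − V_GS)/R = (3.46 − 1.7) / 11.8 = 0.149 mA.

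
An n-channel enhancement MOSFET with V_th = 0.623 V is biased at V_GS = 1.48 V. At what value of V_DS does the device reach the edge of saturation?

V_DS,sat = 0.857 V

The boundary between triode and saturation is V_DS = V_GS − V_th = V_ov.
V_ov = 1.48 − 0.623 = 0.857 V.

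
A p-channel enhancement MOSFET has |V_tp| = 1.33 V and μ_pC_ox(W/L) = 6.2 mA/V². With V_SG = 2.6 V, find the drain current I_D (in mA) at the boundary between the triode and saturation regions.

At the boundary V_SD = V_ov = V_SG − |V_tp| = 2.6 − 1.33 = 1.27 V.
I_D = ½ k_p V_ov² = 0.5 × 6.2 × 1.27² = 5 mA.

I_D = 5.00 mA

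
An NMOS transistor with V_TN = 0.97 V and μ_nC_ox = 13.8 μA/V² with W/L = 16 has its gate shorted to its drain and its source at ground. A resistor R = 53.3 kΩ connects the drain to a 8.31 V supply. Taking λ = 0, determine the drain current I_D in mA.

With gate tied to drain, V_GS = V_DS ≥ V_GS − V_TN, so the device is in saturation.
k_n = μ_nC_ox · (W/L) = 0.2208 mA/V².
KCL at the drain: ½ k_n (V_GS − V_TN)² = (V_DD − V_GS)/R.
Let x = V_GS − 0.97. Then 5.88 x² + x − 7.34 = 0, giving x = 1.04 V (positive root), so V_GS = 2.01 V.
I_D = (V_DD − V_GS)/R = (8.31 − 2.01) / 53.3 = 0.118 mA.

I_D = 0.118 mA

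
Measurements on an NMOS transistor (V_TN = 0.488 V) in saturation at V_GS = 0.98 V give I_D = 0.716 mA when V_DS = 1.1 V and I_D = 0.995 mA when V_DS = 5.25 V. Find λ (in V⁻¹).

λ = 0.105 V⁻¹

With V_GS fixed, I_D ∝ (1 + λ V_DS) in saturation, so I_D2/I_D1 = (1 + λ V_DS2)/(1 + λ V_DS1).
0.995/0.716 = 1.39 = (1 + 5.25 λ)/(1 + 1.1 λ).
Solving: λ (I_D1 V_DS2 − I_D2 V_DS1) = I_D2 − I_D1, so λ = (0.995 − 0.716) / (0.716 × 5.25 − 0.995 × 1.1) = 0.279 / 2.66 = 0.105 V⁻¹.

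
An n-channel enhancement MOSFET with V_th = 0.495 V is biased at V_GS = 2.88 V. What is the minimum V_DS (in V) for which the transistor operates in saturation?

V_DS,sat = 2.38 V

The boundary between triode and saturation is V_DS = V_GS − V_th = V_ov.
V_ov = 2.88 − 0.495 = 2.38 V.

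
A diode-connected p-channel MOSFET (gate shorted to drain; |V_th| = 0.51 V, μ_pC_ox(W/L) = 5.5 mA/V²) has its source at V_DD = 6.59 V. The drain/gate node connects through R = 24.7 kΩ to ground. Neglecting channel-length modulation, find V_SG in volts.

V_SG = 0.802 V

With gate tied to drain, V_SG = V_SD ≥ V_SG − |V_th|, so the device is in saturation.
KCL at the drain: ½ k_p (V_SG − |V_th|)² = (V_DD − V_SG)/R.
Let x = V_SG − 0.51. Then 67.9 x² + x − 6.08 = 0, giving x = 0.292 V (positive root), so V_SG = 0.802 V.
I_D = (V_DD − V_SG)/R = (6.59 − 0.802) / 24.7 = 0.234 mA.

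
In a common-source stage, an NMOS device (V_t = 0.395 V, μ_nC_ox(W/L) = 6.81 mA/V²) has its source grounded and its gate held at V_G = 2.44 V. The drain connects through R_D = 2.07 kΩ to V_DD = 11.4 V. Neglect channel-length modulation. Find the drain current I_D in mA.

V_GS = V_G = 2.44 V, so V_ov = 2.44 − 0.395 = 2.04 V.
Assume saturation: I_D = ½ k_n V_ov² = 0.5 × 6.81 × 2.04² = 14.2 mA, giving V_DS = V_DD − I_D R_D = 11.4 − 14.2 × 2.07 = -18.1 V.
But -18.1 V < V_ov = 2.04 V, so the device is actually in triode.
In triode I_D = k_n[V_ov V_DS − ½ V_DS²] and I_D = (V_DD − V_DS)/R_D. Equating: 7.05 V_DS² − 29.83 V_DS + 11.4 = 0, giving V_DS = 0.425 V (the root below V_ov).
I_D = (11.4 − 0.425) / 2.07 = 5.3 mA.

I_D = 5.30 mA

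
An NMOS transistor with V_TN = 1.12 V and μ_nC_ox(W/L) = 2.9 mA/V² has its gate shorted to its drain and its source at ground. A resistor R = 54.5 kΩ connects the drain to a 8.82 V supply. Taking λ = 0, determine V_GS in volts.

With gate tied to drain, V_GS = V_DS ≥ V_GS − V_TN, so the device is in saturation.
KCL at the drain: ½ k_n (V_GS − V_TN)² = (V_DD − V_GS)/R.
Let x = V_GS − 1.12. Then 79 x² + x − 7.7 = 0, giving x = 0.306 V (positive root), so V_GS = 1.43 V.
I_D = (V_DD − V_GS)/R = (8.82 − 1.43) / 54.5 = 0.136 mA.

V_GS = 1.43 V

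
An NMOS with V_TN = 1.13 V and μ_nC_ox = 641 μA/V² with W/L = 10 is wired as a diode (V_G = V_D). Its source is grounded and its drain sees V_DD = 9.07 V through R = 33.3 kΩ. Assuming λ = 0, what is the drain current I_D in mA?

With gate tied to drain, V_GS = V_DS ≥ V_GS − V_TN, so the device is in saturation.
k_n = μ_nC_ox · (W/L) = 6.41 mA/V².
KCL at the drain: ½ k_n (V_GS − V_TN)² = (V_DD − V_GS)/R.
Let x = V_GS − 1.13. Then 107 x² + x − 7.94 = 0, giving x = 0.268 V (positive root), so V_GS = 1.4 V.
I_D = (V_DD − V_GS)/R = (9.07 − 1.4) / 33.3 = 0.23 mA.

I_D = 0.230 mA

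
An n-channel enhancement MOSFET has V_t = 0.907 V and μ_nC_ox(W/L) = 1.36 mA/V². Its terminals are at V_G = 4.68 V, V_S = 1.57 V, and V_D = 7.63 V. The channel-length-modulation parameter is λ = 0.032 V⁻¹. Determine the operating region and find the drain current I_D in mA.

V_GS = V_G − V_S = 4.68 − 1.57 = 3.11 V; V_DS = V_D − V_S = 7.63 − 1.57 = 6.06 V.
V_ov = V_GS − V_t = 3.11 − 0.907 = 2.2 V.
Since V_DS = 6.06 V ≥ V_ov = 2.2 V, the device is in saturation.
I_D = ½ k_n V_ov² (1 + λ V_DS) = 0.5 × 1.36 × 2.2² × (1 + 0.032 × 6.06) = 3.94 mA.

Saturation; I_D = 3.94 mA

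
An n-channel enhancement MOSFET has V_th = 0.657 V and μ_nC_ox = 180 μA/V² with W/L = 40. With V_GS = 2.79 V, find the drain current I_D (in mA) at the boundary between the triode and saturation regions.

I_D = 16.4 mA

At the boundary V_DS = V_ov = V_GS − V_th = 2.79 − 0.657 = 2.13 V.
k_n = μ_nC_ox · (W/L) = 7.2 mA/V².
I_D = ½ k_n V_ov² = 0.5 × 7.2 × 2.13² = 16.4 mA.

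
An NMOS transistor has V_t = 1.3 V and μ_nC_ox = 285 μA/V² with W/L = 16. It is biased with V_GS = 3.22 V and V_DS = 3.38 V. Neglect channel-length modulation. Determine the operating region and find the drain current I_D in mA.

Saturation; I_D = 8.40 mA

k_n = μ_nC_ox · (W/L) = 4.56 mA/V².
V_ov = V_GS − V_t = 3.22 − 1.3 = 1.92 V.
Since V_DS = 3.38 V ≥ V_ov = 1.92 V, the device is in saturation.
I_D = ½ k_n V_ov² = 0.5 × 4.56 × 1.92² = 8.4 mA.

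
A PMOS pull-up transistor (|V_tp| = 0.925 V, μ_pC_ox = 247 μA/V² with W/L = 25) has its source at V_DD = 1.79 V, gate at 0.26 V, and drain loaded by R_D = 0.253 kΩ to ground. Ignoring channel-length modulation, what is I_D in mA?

V_SG = V_DD − V_G = 1.79 − 0.26 = 1.53 V, so V_ov = 1.53 − 0.925 = 0.605 V.
k_p = μ_pC_ox · (W/L) = 6.175 mA/V².
Assume saturation: I_D = ½ k_p V_ov² = 0.5 × 6.175 × 0.605² = 1.13 mA, giving V_SD = V_DD − I_D R_D = 1.79 − 1.13 × 0.253 = 1.5 V.
V_SD = 1.5 V ≥ V_ov = 0.605 V, confirming saturation.

I_D = 1.13 mA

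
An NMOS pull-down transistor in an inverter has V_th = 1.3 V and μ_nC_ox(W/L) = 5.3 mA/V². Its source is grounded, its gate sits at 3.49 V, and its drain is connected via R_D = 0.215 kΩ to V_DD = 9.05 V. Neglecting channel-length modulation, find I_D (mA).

I_D = 12.7 mA

V_GS = V_G = 3.49 V, so V_ov = 3.49 − 1.3 = 2.19 V.
Assume saturation: I_D = ½ k_n V_ov² = 0.5 × 5.3 × 2.19² = 12.7 mA, giving V_DS = V_DD − I_D R_D = 9.05 − 12.7 × 0.215 = 6.32 V.
V_DS = 6.32 V ≥ V_ov = 2.19 V, confirming saturation.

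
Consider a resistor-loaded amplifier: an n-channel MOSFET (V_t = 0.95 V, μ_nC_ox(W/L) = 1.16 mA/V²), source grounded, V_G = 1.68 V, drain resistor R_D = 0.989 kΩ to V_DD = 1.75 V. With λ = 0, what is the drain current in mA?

V_GS = V_G = 1.68 V, so V_ov = 1.68 − 0.95 = 0.73 V.
Assume saturation: I_D = ½ k_n V_ov² = 0.5 × 1.16 × 0.73² = 0.309 mA, giving V_DS = V_DD − I_D R_D = 1.75 − 0.309 × 0.989 = 1.44 V.
V_DS = 1.44 V ≥ V_ov = 0.73 V, confirming saturation.

I_D = 0.309 mA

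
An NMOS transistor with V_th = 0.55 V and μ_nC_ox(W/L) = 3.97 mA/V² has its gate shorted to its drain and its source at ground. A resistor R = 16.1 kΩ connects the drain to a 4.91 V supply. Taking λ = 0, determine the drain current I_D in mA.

I_D = 0.249 mA

With gate tied to drain, V_GS = V_DS ≥ V_GS − V_th, so the device is in saturation.
KCL at the drain: ½ k_n (V_GS − V_th)² = (V_DD − V_GS)/R.
Let x = V_GS − 0.55. Then 32 x² + x − 4.36 = 0, giving x = 0.354 V (positive root), so V_GS = 0.904 V.
I_D = (V_DD − V_GS)/R = (4.91 − 0.904) / 16.1 = 0.249 mA.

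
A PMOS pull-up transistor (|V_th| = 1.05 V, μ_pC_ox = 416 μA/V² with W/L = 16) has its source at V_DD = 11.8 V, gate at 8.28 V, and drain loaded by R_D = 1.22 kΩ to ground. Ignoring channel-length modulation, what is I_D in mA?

V_SG = V_DD − V_G = 11.8 − 8.28 = 3.52 V, so V_ov = 3.52 − 1.05 = 2.47 V.
k_p = μ_pC_ox · (W/L) = 6.656 mA/V².
Assume saturation: I_D = ½ k_p V_ov² = 0.5 × 6.656 × 2.47² = 20.3 mA, giving V_SD = V_DD − I_D R_D = 11.8 − 20.3 × 1.22 = -13 V.
But -13 V < V_ov = 2.47 V, so the device is actually in triode.
In triode I_D = k_p[V_ov V_SD − ½ V_SD²] and I_D = (V_DD − V_SD)/R_D. Equating: 4.06 V_SD² − 21.06 V_SD + 11.8 = 0, giving V_SD = 0.639 V (the root below V_ov).
I_D = (11.8 − 0.639) / 1.22 = 9.15 mA.

I_D = 9.15 mA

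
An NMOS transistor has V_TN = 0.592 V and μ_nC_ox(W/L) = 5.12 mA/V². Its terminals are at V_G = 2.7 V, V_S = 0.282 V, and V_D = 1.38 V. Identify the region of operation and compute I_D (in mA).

V_GS = V_G − V_S = 2.7 − 0.282 = 2.42 V; V_DS = V_D − V_S = 1.38 − 0.282 = 1.1 V.
V_ov = V_GS − V_TN = 2.42 − 0.592 = 1.83 V.
Since V_DS = 1.1 V < V_ov = 1.83 V, the device is in the triode region.
I_D = k_n [V_ov · V_DS − ½ V_DS²] = 5.12 × [1.83 × 1.1 − 0.5 × 1.1²] = 7.18 mA.

Triode; I_D = 7.18 mA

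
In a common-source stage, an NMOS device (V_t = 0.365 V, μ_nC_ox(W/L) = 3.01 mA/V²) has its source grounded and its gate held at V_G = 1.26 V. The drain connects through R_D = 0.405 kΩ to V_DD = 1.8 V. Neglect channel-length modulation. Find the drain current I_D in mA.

V_GS = V_G = 1.26 V, so V_ov = 1.26 − 0.365 = 0.895 V.
Assume saturation: I_D = ½ k_n V_ov² = 0.5 × 3.01 × 0.895² = 1.21 mA, giving V_DS = V_DD − I_D R_D = 1.8 − 1.21 × 0.405 = 1.31 V.
V_DS = 1.31 V ≥ V_ov = 0.895 V, confirming saturation.

I_D = 1.21 mA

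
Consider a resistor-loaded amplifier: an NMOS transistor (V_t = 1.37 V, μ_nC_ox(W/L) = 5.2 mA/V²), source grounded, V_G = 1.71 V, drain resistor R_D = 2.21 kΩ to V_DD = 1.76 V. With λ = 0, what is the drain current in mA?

V_GS = V_G = 1.71 V, so V_ov = 1.71 − 1.37 = 0.34 V.
Assume saturation: I_D = ½ k_n V_ov² = 0.5 × 5.2 × 0.34² = 0.301 mA, giving V_DS = V_DD − I_D R_D = 1.76 − 0.301 × 2.21 = 1.1 V.
V_DS = 1.1 V ≥ V_ov = 0.34 V, confirming saturation.

I_D = 0.301 mA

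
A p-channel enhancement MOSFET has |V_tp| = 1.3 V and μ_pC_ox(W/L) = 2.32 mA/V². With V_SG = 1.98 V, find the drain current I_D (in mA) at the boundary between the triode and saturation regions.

I_D = 0.536 mA

At the boundary V_SD = V_ov = V_SG − |V_tp| = 1.98 − 1.3 = 0.68 V.
I_D = ½ k_p V_ov² = 0.5 × 2.32 × 0.68² = 0.536 mA.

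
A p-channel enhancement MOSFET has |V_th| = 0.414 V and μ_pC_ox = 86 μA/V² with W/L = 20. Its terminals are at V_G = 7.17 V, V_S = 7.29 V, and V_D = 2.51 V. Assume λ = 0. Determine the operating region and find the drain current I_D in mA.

V_SG = V_S − V_G = 7.29 − 7.17 = 0.12 V; V_SD = V_S − V_D = 7.29 − 2.51 = 4.78 V.
V_SG = 0.12 V < |V_th| = 0.414 V, so the transistor is in cutoff.

Cutoff; I_D = 0 mA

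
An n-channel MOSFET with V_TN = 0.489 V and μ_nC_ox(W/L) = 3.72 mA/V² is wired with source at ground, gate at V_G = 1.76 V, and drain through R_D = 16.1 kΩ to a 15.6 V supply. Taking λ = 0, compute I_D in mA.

I_D = 0.955 mA

V_GS = V_G = 1.76 V, so V_ov = 1.76 − 0.489 = 1.27 V.
Assume saturation: I_D = ½ k_n V_ov² = 0.5 × 3.72 × 1.27² = 3 mA, giving V_DS = V_DD − I_D R_D = 15.6 − 3 × 16.1 = -32.8 V.
But -32.8 V < V_ov = 1.27 V, so the device is actually in triode.
In triode I_D = k_n[V_ov V_DS − ½ V_DS²] and I_D = (V_DD − V_DS)/R_D. Equating: 29.9 V_DS² − 77.12 V_DS + 15.6 = 0, giving V_DS = 0.221 V (the root below V_ov).
I_D = (15.6 − 0.221) / 16.1 = 0.955 mA.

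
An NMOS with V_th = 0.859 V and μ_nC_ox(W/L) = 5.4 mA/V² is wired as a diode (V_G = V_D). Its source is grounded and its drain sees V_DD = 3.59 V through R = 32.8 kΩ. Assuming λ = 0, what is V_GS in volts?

With gate tied to drain, V_GS = V_DS ≥ V_GS − V_th, so the device is in saturation.
KCL at the drain: ½ k_n (V_GS − V_th)² = (V_DD − V_GS)/R.
Let x = V_GS − 0.859. Then 88.6 x² + x − 2.731 = 0, giving x = 0.17 V (positive root), so V_GS = 1.03 V.
I_D = (V_DD − V_GS)/R = (3.59 − 1.03) / 32.8 = 0.0781 mA.

V_GS = 1.03 V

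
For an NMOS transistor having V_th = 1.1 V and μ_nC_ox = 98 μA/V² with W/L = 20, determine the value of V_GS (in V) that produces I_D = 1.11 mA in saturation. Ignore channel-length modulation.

V_GS = 2.16 V

k_n = μ_nC_ox · (W/L) = 1.96 mA/V².
In saturation I_D = ½ k_n (V_GS − V_th)², so V_GS − V_th = √(2 I_D / k_n) = √(2 × 1.11 / 1.96) = 1.06 V.
V_GS = 1.1 + 1.06 = 2.16 V.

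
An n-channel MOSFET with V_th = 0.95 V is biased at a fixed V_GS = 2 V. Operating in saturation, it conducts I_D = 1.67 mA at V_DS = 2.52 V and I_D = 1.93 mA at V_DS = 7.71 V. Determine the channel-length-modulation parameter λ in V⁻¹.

λ = 0.0325 V⁻¹

With V_GS fixed, I_D ∝ (1 + λ V_DS) in saturation, so I_D2/I_D1 = (1 + λ V_DS2)/(1 + λ V_DS1).
1.93/1.67 = 1.156 = (1 + 7.71 λ)/(1 + 2.52 λ).
Solving: λ (I_D1 V_DS2 − I_D2 V_DS1) = I_D2 − I_D1, so λ = (1.93 − 1.67) / (1.67 × 7.71 − 1.93 × 2.52) = 0.26 / 8.01 = 0.0325 V⁻¹.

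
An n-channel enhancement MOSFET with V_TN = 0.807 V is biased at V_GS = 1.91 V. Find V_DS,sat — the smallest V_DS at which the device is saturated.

The boundary between triode and saturation is V_DS = V_GS − V_TN = V_ov.
V_ov = 1.91 − 0.807 = 1.1 V.

V_DS,sat = 1.10 V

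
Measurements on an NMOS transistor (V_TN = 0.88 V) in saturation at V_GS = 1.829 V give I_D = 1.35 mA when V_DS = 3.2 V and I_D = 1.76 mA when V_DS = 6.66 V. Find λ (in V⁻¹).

With V_GS fixed, I_D ∝ (1 + λ V_DS) in saturation, so I_D2/I_D1 = (1 + λ V_DS2)/(1 + λ V_DS1).
1.76/1.35 = 1.304 = (1 + 6.66 λ)/(1 + 3.2 λ).
Solving: λ (I_D1 V_DS2 − I_D2 V_DS1) = I_D2 − I_D1, so λ = (1.76 − 1.35) / (1.35 × 6.66 − 1.76 × 3.2) = 0.41 / 3.36 = 0.122 V⁻¹.

λ = 0.122 V⁻¹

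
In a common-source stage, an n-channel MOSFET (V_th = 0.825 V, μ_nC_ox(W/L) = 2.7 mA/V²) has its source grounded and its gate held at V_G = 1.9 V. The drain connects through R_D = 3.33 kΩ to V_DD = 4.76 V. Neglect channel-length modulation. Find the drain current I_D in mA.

V_GS = V_G = 1.9 V, so V_ov = 1.9 − 0.825 = 1.07 V.
Assume saturation: I_D = ½ k_n V_ov² = 0.5 × 2.7 × 1.07² = 1.56 mA, giving V_DS = V_DD − I_D R_D = 4.76 − 1.56 × 3.33 = -0.435 V.
But -0.435 V < V_ov = 1.07 V, so the device is actually in triode.
In triode I_D = k_n[V_ov V_DS − ½ V_DS²] and I_D = (V_DD − V_DS)/R_D. Equating: 4.5 V_DS² − 10.67 V_DS + 4.76 = 0, giving V_DS = 0.596 V (the root below V_ov).
I_D = (4.76 − 0.596) / 3.33 = 1.25 mA.

I_D = 1.25 mA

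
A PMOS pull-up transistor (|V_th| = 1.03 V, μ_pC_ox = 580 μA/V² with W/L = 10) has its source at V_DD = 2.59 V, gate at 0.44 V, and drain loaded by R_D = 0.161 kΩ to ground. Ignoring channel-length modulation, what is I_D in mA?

V_SG = V_DD − V_G = 2.59 − 0.44 = 2.15 V, so V_ov = 2.15 − 1.03 = 1.12 V.
k_p = μ_pC_ox · (W/L) = 5.8 mA/V².
Assume saturation: I_D = ½ k_p V_ov² = 0.5 × 5.8 × 1.12² = 3.64 mA, giving V_SD = V_DD − I_D R_D = 2.59 − 3.64 × 0.161 = 2 V.
V_SD = 2 V ≥ V_ov = 1.12 V, confirming saturation.

I_D = 3.64 mA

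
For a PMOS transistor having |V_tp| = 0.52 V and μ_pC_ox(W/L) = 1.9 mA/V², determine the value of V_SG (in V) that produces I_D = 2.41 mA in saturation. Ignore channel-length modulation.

V_SG = 2.11 V

In saturation I_D = ½ k_p (V_SG − |V_tp|)², so V_SG − |V_tp| = √(2 I_D / k_p) = √(2 × 2.41 / 1.9) = 1.59 V.
V_SG = 0.52 + 1.59 = 2.11 V.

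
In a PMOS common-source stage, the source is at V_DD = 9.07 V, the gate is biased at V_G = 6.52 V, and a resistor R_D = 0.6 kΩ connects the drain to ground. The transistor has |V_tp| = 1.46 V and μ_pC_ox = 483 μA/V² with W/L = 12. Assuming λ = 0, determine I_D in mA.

V_SG = V_DD − V_G = 9.07 − 6.52 = 2.55 V, so V_ov = 2.55 − 1.46 = 1.09 V.
k_p = μ_pC_ox · (W/L) = 5.796 mA/V².
Assume saturation: I_D = ½ k_p V_ov² = 0.5 × 5.796 × 1.09² = 3.44 mA, giving V_SD = V_DD − I_D R_D = 9.07 − 3.44 × 0.6 = 7 V.
V_SD = 7 V ≥ V_ov = 1.09 V, confirming saturation.

I_D = 3.44 mA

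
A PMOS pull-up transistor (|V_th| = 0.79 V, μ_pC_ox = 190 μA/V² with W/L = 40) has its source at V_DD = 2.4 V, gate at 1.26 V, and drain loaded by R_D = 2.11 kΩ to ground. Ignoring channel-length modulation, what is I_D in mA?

V_SG = V_DD − V_G = 2.4 − 1.26 = 1.14 V, so V_ov = 1.14 − 0.79 = 0.35 V.
k_p = μ_pC_ox · (W/L) = 7.6 mA/V².
Assume saturation: I_D = ½ k_p V_ov² = 0.5 × 7.6 × 0.35² = 0.465 mA, giving V_SD = V_DD − I_D R_D = 2.4 − 0.465 × 2.11 = 1.42 V.
V_SD = 1.42 V ≥ V_ov = 0.35 V, confirming saturation.

I_D = 0.465 mA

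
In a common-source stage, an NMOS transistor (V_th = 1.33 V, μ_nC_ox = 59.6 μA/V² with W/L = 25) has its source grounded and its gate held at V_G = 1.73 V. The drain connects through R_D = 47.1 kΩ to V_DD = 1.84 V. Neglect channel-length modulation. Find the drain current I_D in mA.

I_D = 0.0376 mA

V_GS = V_G = 1.73 V, so V_ov = 1.73 − 1.33 = 0.4 V.
k_n = μ_nC_ox · (W/L) = 1.49 mA/V².
Assume saturation: I_D = ½ k_n V_ov² = 0.5 × 1.49 × 0.4² = 0.119 mA, giving V_DS = V_DD − I_D R_D = 1.84 − 0.119 × 47.1 = -3.77 V.
But -3.77 V < V_ov = 0.4 V, so the device is actually in triode.
In triode I_D = k_n[V_ov V_DS − ½ V_DS²] and I_D = (V_DD − V_DS)/R_D. Equating: 35.1 V_DS² − 29.07 V_DS + 1.84 = 0, giving V_DS = 0.069 V (the root below V_ov).
I_D = (1.84 − 0.069) / 47.1 = 0.0376 mA.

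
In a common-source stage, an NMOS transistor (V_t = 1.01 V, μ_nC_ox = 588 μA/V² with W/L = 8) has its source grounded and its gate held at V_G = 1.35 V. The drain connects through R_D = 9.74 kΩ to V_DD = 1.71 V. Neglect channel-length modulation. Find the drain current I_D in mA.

V_GS = V_G = 1.35 V, so V_ov = 1.35 − 1.01 = 0.34 V.
k_n = μ_nC_ox · (W/L) = 4.704 mA/V².
Assume saturation: I_D = ½ k_n V_ov² = 0.5 × 4.704 × 0.34² = 0.272 mA, giving V_DS = V_DD − I_D R_D = 1.71 − 0.272 × 9.74 = -0.938 V.
But -0.938 V < V_ov = 0.34 V, so the device is actually in triode.
In triode I_D = k_n[V_ov V_DS − ½ V_DS²] and I_D = (V_DD − V_DS)/R_D. Equating: 22.9 V_DS² − 16.58 V_DS + 1.71 = 0, giving V_DS = 0.125 V (the root below V_ov).
I_D = (1.71 − 0.125) / 9.74 = 0.163 mA.

I_D = 0.163 mA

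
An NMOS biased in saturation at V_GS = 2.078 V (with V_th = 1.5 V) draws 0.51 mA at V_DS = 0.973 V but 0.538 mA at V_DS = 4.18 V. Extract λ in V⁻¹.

λ = 0.0174 V⁻¹

With V_GS fixed, I_D ∝ (1 + λ V_DS) in saturation, so I_D2/I_D1 = (1 + λ V_DS2)/(1 + λ V_DS1).
0.538/0.51 = 1.055 = (1 + 4.18 λ)/(1 + 0.973 λ).
Solving: λ (I_D1 V_DS2 − I_D2 V_DS1) = I_D2 − I_D1, so λ = (0.538 − 0.51) / (0.51 × 4.18 − 0.538 × 0.973) = 0.028 / 1.61 = 0.0174 V⁻¹.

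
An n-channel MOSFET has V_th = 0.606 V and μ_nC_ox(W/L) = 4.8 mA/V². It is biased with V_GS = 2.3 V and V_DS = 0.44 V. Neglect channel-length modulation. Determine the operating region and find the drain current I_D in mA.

V_ov = V_GS − V_th = 2.3 − 0.606 = 1.69 V.
Since V_DS = 0.44 V < V_ov = 1.69 V, the device is in the triode region.
I_D = k_n [V_ov · V_DS − ½ V_DS²] = 4.8 × [1.69 × 0.44 − 0.5 × 0.44²] = 3.11 mA.

Triode; I_D = 3.11 mA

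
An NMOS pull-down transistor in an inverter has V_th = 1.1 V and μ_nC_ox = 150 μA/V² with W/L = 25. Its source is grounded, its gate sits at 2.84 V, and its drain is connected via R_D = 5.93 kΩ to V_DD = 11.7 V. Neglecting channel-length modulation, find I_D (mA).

I_D = 1.92 mA

V_GS = V_G = 2.84 V, so V_ov = 2.84 − 1.1 = 1.74 V.
k_n = μ_nC_ox · (W/L) = 3.75 mA/V².
Assume saturation: I_D = ½ k_n V_ov² = 0.5 × 3.75 × 1.74² = 5.68 mA, giving V_DS = V_DD − I_D R_D = 11.7 − 5.68 × 5.93 = -22 V.
But -22 V < V_ov = 1.74 V, so the device is actually in triode.
In triode I_D = k_n[V_ov V_DS − ½ V_DS²] and I_D = (V_DD − V_DS)/R_D. Equating: 11.1 V_DS² − 39.69 V_DS + 11.7 = 0, giving V_DS = 0.324 V (the root below V_ov).
I_D = (11.7 − 0.324) / 5.93 = 1.92 mA.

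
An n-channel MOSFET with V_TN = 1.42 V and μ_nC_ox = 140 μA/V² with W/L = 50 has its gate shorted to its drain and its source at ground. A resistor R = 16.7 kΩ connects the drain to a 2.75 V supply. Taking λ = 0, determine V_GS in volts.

V_GS = 1.56 V

With gate tied to drain, V_GS = V_DS ≥ V_GS − V_TN, so the device is in saturation.
k_n = μ_nC_ox · (W/L) = 7 mA/V².
KCL at the drain: ½ k_n (V_GS − V_TN)² = (V_DD − V_GS)/R.
Let x = V_GS − 1.42. Then 58.4 x² + x − 1.33 = 0, giving x = 0.143 V (positive root), so V_GS = 1.56 V.
I_D = (V_DD − V_GS)/R = (2.75 − 1.56) / 16.7 = 0.0711 mA.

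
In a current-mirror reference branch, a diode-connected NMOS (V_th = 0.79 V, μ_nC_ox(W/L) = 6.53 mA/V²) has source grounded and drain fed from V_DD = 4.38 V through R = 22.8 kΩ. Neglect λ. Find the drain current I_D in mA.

With gate tied to drain, V_GS = V_DS ≥ V_GS − V_th, so the device is in saturation.
KCL at the drain: ½ k_n (V_GS − V_th)² = (V_DD − V_GS)/R.
Let x = V_GS − 0.79. Then 74.4 x² + x − 3.59 = 0, giving x = 0.213 V (positive root), so V_GS = 1 V.
I_D = (V_DD − V_GS)/R = (4.38 − 1) / 22.8 = 0.148 mA.

I_D = 0.148 mA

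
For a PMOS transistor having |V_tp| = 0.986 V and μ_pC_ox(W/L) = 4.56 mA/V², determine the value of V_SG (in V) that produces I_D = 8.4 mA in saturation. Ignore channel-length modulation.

V_SG = 2.91 V

In saturation I_D = ½ k_p (V_SG − |V_tp|)², so V_SG − |V_tp| = √(2 I_D / k_p) = √(2 × 8.4 / 4.56) = 1.92 V.
V_SG = 0.986 + 1.92 = 2.91 V.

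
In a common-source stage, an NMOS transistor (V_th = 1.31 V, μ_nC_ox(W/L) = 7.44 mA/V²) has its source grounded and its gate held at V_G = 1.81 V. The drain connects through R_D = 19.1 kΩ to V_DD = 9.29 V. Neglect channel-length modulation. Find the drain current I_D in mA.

V_GS = V_G = 1.81 V, so V_ov = 1.81 − 1.31 = 0.5 V.
Assume saturation: I_D = ½ k_n V_ov² = 0.5 × 7.44 × 0.5² = 0.93 mA, giving V_DS = V_DD − I_D R_D = 9.29 − 0.93 × 19.1 = -8.47 V.
But -8.47 V < V_ov = 0.5 V, so the device is actually in triode.
In triode I_D = k_n[V_ov V_DS − ½ V_DS²] and I_D = (V_DD − V_DS)/R_D. Equating: 71.1 V_DS² − 72.05 V_DS + 9.29 = 0, giving V_DS = 0.152 V (the root below V_ov).
I_D = (9.29 − 0.152) / 19.1 = 0.478 mA.

I_D = 0.478 mA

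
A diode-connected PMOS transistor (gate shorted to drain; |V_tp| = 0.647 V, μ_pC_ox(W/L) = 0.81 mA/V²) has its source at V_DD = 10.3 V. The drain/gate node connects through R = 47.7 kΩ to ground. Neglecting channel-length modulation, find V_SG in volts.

V_SG = 1.33 V

With gate tied to drain, V_SG = V_SD ≥ V_SG − |V_tp|, so the device is in saturation.
KCL at the drain: ½ k_p (V_SG − |V_tp|)² = (V_DD − V_SG)/R.
Let x = V_SG − 0.647. Then 19.3 x² + x − 9.653 = 0, giving x = 0.681 V (positive root), so V_SG = 1.33 V.
I_D = (V_DD − V_SG)/R = (10.3 − 1.33) / 47.7 = 0.188 mA.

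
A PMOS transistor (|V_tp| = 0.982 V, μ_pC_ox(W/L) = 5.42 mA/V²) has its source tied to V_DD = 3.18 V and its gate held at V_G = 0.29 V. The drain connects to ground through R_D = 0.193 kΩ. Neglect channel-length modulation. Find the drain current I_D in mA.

V_SG = V_DD − V_G = 3.18 − 0.29 = 2.89 V, so V_ov = 2.89 − 0.982 = 1.91 V.
Assume saturation: I_D = ½ k_p V_ov² = 0.5 × 5.42 × 1.91² = 9.87 mA, giving V_SD = V_DD − I_D R_D = 3.18 − 9.87 × 0.193 = 1.28 V.
But 1.28 V < V_ov = 1.91 V, so the device is actually in triode.
In triode I_D = k_p[V_ov V_SD − ½ V_SD²] and I_D = (V_DD − V_SD)/R_D. Equating: 0.523 V_SD² − 2.996 V_SD + 3.18 = 0, giving V_SD = 1.41 V (the root below V_ov).
I_D = (3.18 − 1.41) / 0.193 = 9.19 mA.

I_D = 9.19 mA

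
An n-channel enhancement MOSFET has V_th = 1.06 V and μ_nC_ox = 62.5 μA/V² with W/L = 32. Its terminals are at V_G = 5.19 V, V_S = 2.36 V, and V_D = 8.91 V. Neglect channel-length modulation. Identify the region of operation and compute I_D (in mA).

Saturation; I_D = 3.13 mA

V_GS = V_G − V_S = 5.19 − 2.36 = 2.83 V; V_DS = V_D − V_S = 8.91 − 2.36 = 6.55 V.
k_n = μ_nC_ox · (W/L) = 2 mA/V².
V_ov = V_GS − V_th = 2.83 − 1.06 = 1.77 V.
Since V_DS = 6.55 V ≥ V_ov = 1.77 V, the device is in saturation.
I_D = ½ k_n V_ov² = 0.5 × 2 × 1.77² = 3.13 mA.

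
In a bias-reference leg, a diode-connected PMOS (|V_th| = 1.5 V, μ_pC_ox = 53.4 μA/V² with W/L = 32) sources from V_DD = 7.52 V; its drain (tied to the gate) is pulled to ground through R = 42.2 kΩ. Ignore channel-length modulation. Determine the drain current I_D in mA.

With gate tied to drain, V_SG = V_SD ≥ V_SG − |V_th|, so the device is in saturation.
k_p = μ_pC_ox · (W/L) = 1.709 mA/V².
KCL at the drain: ½ k_p (V_SG − |V_th|)² = (V_DD − V_SG)/R.
Let x = V_SG − 1.5. Then 36.1 x² + x − 6.02 = 0, giving x = 0.395 V (positive root), so V_SG = 1.89 V.
I_D = (V_DD − V_SG)/R = (7.52 − 1.89) / 42.2 = 0.133 mA.

I_D = 0.133 mA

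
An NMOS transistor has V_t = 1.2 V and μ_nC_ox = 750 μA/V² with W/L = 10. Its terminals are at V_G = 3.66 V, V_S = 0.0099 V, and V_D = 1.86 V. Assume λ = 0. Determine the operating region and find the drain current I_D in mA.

V_GS = V_G − V_S = 3.66 − 0.0099 = 3.65 V; V_DS = V_D − V_S = 1.86 − 0.0099 = 1.85 V.
k_n = μ_nC_ox · (W/L) = 7.5 mA/V².
V_ov = V_GS − V_t = 3.65 − 1.2 = 2.45 V.
Since V_DS = 1.85 V < V_ov = 2.45 V, the device is in the triode region.
I_D = k_n [V_ov · V_DS − ½ V_DS²] = 7.5 × [2.45 × 1.85 − 0.5 × 1.85²] = 21.2 mA.

Triode; I_D = 21.2 mA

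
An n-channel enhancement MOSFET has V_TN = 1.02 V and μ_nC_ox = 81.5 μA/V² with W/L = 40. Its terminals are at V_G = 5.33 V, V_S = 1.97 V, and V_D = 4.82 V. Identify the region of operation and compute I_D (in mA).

Saturation; I_D = 8.93 mA

V_GS = V_G − V_S = 5.33 − 1.97 = 3.36 V; V_DS = V_D − V_S = 4.82 − 1.97 = 2.85 V.
k_n = μ_nC_ox · (W/L) = 3.26 mA/V².
V_ov = V_GS − V_TN = 3.36 − 1.02 = 2.34 V.
Since V_DS = 2.85 V ≥ V_ov = 2.34 V, the device is in saturation.
I_D = ½ k_n V_ov² = 0.5 × 3.26 × 2.34² = 8.93 mA.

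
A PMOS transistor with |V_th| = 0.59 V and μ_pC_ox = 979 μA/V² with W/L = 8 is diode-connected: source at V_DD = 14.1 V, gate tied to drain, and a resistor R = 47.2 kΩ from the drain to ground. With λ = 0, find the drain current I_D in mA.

With gate tied to drain, V_SG = V_SD ≥ V_SG − |V_th|, so the device is in saturation.
k_p = μ_pC_ox · (W/L) = 7.832 mA/V².
KCL at the drain: ½ k_p (V_SG − |V_th|)² = (V_DD − V_SG)/R.
Let x = V_SG − 0.59. Then 185 x² + x − 13.51 = 0, giving x = 0.268 V (positive root), so V_SG = 0.858 V.
I_D = (V_DD − V_SG)/R = (14.1 − 0.858) / 47.2 = 0.281 mA.

I_D = 0.281 mA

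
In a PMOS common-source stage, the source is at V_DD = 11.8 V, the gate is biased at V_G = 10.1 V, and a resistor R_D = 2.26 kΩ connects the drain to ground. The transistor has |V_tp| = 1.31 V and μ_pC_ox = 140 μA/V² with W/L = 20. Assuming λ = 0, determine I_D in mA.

V_SG = V_DD − V_G = 11.8 − 10.1 = 1.7 V, so V_ov = 1.7 − 1.31 = 0.39 V.
k_p = μ_pC_ox · (W/L) = 2.8 mA/V².
Assume saturation: I_D = ½ k_p V_ov² = 0.5 × 2.8 × 0.39² = 0.213 mA, giving V_SD = V_DD − I_D R_D = 11.8 − 0.213 × 2.26 = 11.3 V.
V_SD = 11.3 V ≥ V_ov = 0.39 V, confirming saturation.

I_D = 0.213 mA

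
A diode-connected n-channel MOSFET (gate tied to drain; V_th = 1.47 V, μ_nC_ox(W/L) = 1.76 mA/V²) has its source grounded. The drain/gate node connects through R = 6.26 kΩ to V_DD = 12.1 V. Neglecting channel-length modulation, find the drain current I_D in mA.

With gate tied to drain, V_GS = V_DS ≥ V_GS − V_th, so the device is in saturation.
KCL at the drain: ½ k_n (V_GS − V_th)² = (V_DD − V_GS)/R.
Let x = V_GS − 1.47. Then 5.51 x² + x − 10.63 = 0, giving x = 1.3 V (positive root), so V_GS = 2.77 V.
I_D = (V_DD − V_GS)/R = (12.1 − 2.77) / 6.26 = 1.49 mA.

I_D = 1.49 mA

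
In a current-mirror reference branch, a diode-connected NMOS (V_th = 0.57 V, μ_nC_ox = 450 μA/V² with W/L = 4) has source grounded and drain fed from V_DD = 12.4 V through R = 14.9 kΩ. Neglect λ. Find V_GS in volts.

V_GS = 1.47 V

With gate tied to drain, V_GS = V_DS ≥ V_GS − V_th, so the device is in saturation.
k_n = μ_nC_ox · (W/L) = 1.8 mA/V².
KCL at the drain: ½ k_n (V_GS − V_th)² = (V_DD − V_GS)/R.
Let x = V_GS − 0.57. Then 13.4 x² + x − 11.83 = 0, giving x = 0.903 V (positive root), so V_GS = 1.47 V.
I_D = (V_DD − V_GS)/R = (12.4 − 1.47) / 14.9 = 0.733 mA.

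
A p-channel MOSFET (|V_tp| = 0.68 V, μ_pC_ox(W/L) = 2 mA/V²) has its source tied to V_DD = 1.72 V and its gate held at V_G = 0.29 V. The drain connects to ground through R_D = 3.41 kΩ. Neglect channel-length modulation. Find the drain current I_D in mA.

I_D = 0.402 mA

V_SG = V_DD − V_G = 1.72 − 0.29 = 1.43 V, so V_ov = 1.43 − 0.68 = 0.75 V.
Assume saturation: I_D = ½ k_p V_ov² = 0.5 × 2 × 0.75² = 0.562 mA, giving V_SD = V_DD − I_D R_D = 1.72 − 0.562 × 3.41 = -0.198 V.
But -0.198 V < V_ov = 0.75 V, so the device is actually in triode.
In triode I_D = k_p[V_ov V_SD − ½ V_SD²] and I_D = (V_DD − V_SD)/R_D. Equating: 3.41 V_SD² − 6.115 V_SD + 1.72 = 0, giving V_SD = 0.349 V (the root below V_ov).
I_D = (1.72 − 0.349) / 3.41 = 0.402 mA.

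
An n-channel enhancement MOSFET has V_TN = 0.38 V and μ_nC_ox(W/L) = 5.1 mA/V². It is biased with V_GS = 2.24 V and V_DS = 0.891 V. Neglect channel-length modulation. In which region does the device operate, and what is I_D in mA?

Triode; I_D = 6.43 mA

V_ov = V_GS − V_TN = 2.24 − 0.38 = 1.86 V.
Since V_DS = 0.891 V < V_ov = 1.86 V, the device is in the triode region.
I_D = k_n [V_ov · V_DS − ½ V_DS²] = 5.1 × [1.86 × 0.891 − 0.5 × 0.891²] = 6.43 mA.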